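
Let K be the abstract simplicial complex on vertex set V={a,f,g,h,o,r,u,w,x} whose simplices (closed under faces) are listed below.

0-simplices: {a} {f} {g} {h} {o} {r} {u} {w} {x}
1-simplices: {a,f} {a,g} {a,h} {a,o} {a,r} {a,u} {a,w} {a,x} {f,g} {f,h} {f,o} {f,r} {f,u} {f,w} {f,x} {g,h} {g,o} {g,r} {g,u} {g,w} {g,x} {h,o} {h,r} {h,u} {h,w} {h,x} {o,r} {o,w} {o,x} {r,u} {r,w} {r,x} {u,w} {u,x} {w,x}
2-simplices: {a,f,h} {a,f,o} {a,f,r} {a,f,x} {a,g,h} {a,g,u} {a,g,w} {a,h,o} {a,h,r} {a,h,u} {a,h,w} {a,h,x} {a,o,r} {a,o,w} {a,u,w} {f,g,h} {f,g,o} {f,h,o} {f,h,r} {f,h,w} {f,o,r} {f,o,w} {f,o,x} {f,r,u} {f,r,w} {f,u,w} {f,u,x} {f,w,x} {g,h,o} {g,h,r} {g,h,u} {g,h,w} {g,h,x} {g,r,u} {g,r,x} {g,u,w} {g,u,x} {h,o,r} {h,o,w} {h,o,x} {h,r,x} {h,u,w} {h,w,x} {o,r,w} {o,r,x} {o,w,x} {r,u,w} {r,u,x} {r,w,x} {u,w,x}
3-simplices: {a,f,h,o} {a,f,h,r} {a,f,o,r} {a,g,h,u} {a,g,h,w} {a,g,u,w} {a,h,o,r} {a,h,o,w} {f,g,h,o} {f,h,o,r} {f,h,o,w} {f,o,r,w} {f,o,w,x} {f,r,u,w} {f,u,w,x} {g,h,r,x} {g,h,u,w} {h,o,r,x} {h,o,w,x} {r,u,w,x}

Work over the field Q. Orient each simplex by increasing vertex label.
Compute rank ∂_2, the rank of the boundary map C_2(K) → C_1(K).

n_0=9 n_1=35 n_2=50 n_3=20  [Q]
∂1: piv[af,ag,ah,ao,ar,au,aw,ax] rk=8  ker:fg,fh,fo,fr,fu,fw,fx,gh,go,gr,gu,gw,gx,ho,hr,hu,hw,hx,or,ow,ox,ru,rw,rx,uw,ux,wx
∂2: piv[afh,afo,afr,afx,agh,agu,agw,aho,ahr,ahu,ahw,ahx,aor,aow,auw,fgh,fgo,fhw,fox,fru,frw,fuw,fux,fwx,ghr,ghx,grx] rk=27  ker:fho,fhr,for,fow,gho,ghu,ghw,gru,guw,gux,hor,how,hox,hrx,huw,hwx,orw,orx,owx,ruw,rux,rwx,uwx
∂3: piv[afho,afhr,afor,aghu,aghw,aguw,ahor,ahow,fgho,fhow,forw,fowx,fruw,fuwx,ghrx,ghuw,horx,howx,ruwx] rk=19  ker:fhor
rk∂_2=27

rank∂_2=27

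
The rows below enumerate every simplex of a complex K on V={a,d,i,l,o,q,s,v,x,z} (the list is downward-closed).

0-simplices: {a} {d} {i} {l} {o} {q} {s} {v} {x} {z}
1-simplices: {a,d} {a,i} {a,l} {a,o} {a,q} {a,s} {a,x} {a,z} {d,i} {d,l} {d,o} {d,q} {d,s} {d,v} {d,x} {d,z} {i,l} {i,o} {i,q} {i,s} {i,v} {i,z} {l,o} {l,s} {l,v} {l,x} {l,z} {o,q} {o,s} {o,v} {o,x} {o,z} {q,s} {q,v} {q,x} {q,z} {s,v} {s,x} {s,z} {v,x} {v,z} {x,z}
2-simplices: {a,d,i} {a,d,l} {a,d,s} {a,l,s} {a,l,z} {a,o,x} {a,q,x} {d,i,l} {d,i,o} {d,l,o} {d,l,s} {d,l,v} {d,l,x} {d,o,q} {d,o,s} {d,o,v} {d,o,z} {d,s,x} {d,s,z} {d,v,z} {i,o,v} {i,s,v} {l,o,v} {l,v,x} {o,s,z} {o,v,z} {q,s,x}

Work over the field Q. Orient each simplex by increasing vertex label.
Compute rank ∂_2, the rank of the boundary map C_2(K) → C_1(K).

rank∂_2=23

n_0=10 n_1=42 n_2=27  [Q]
∂1: piv[ad,ai,al,ao,aq,as,ax,az,dv] rk=9  ker:di,dl,do,dq,ds,dx,dz,il,io,iq,is,iv,iz,lo,ls,lv,lx,lz,oq,os,ov,ox,oz,qs,qv,qx,qz,sv,sx,sz,vx,vz,xz
∂2: piv[adi,adl,ads,als,alz,aox,aqx,dil,dio,dlo,dlv,dlx,doq,dos,dov,doz,dsx,dsz,dvz,iov,isv,lvx,qsx] rk=23  ker:dls,lov,osz,ovz
rk∂_2=23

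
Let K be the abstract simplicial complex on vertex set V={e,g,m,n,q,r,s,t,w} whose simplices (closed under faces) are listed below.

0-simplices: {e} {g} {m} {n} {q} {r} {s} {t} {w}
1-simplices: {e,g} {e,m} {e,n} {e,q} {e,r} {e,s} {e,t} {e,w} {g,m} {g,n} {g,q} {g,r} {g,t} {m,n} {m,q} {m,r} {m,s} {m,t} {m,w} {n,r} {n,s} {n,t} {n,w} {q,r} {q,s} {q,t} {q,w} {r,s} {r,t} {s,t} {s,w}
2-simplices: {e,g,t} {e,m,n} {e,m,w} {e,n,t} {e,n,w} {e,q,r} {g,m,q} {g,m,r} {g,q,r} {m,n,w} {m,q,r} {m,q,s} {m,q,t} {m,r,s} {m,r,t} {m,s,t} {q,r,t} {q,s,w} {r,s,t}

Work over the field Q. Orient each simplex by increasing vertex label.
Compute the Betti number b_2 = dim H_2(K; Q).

n_0=9 n_1=31 n_2=19  [Q]
∂1: piv[eg,em,en,eq,er,es,et,ew] rk=8  ker:gm,gn,gq,gr,gt,mn,mq,mr,ms,mt,mw,nr,ns,nt,nw,qr,qs,qt,qw,rs,rt,st,sw
∂2: piv[egt,emn,emw,ent,enw,eqr,gmq,gmr,gqr,mqs,mqt,mrs,mrt,mst,qsw] rk=15  ker:mnw,mqr,qrt,rst
b_2=(19−15)−0=4

b_2=4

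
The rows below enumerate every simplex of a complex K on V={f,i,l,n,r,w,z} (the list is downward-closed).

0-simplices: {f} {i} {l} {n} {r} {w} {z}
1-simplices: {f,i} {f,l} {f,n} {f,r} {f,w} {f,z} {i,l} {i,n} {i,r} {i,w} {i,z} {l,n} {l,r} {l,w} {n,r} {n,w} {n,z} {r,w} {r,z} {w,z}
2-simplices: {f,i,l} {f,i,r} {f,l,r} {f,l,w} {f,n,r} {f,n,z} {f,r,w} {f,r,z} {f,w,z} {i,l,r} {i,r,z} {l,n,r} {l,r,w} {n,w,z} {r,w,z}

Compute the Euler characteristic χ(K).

n_0=7 n_1=20 n_2=15
χ=+7−20+15=2

χ(K)=2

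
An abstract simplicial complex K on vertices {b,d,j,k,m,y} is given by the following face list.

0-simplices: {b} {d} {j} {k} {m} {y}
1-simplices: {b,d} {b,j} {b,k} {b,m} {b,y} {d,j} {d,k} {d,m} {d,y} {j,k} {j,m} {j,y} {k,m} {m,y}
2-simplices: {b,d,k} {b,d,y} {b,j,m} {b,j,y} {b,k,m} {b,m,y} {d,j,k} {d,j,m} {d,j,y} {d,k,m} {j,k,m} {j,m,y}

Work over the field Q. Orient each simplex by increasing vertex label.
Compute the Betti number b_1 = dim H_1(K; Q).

n_0=6 n_1=14 n_2=12  [Q]
∂1: piv[bd,bj,bk,bm,by] rk=5  ker:dj,dk,dm,dy,jk,jm,jy,km,my
∂2: piv[bdk,bdy,bjm,bjy,bkm,bmy,djk,djm,djy] rk=9  ker:dkm,jkm,jmy
b_1=(14−5)−9=0

b_1=0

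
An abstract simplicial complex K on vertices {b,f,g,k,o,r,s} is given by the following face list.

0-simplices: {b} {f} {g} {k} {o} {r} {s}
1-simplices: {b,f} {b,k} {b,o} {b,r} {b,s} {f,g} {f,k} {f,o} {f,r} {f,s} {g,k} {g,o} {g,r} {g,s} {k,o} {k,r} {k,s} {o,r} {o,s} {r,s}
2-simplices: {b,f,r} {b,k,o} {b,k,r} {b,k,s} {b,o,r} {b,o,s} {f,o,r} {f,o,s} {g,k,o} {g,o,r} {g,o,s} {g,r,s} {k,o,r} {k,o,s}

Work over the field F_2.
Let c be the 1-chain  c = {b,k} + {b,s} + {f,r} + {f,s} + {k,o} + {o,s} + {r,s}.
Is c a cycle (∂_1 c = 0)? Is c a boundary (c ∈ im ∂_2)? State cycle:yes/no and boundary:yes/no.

cycle:yes boundary:yes

n_0=7 n_1=20 n_2=14  [Z2]
∂1: piv[bf,bk,bo,br,bs,fg] rk=6  ker:fk,fo,fr,fs,gk,go,gr,gs,ko,kr,ks,or,os,rs
∂2: piv[bfr,bko,bkr,bks,bor,bos,for,fos,gko,gor,gos,grs] rk=12  ker:kor,kos
∂1c = 0
c vs im∂2: reduces to 0 ⇒ boundary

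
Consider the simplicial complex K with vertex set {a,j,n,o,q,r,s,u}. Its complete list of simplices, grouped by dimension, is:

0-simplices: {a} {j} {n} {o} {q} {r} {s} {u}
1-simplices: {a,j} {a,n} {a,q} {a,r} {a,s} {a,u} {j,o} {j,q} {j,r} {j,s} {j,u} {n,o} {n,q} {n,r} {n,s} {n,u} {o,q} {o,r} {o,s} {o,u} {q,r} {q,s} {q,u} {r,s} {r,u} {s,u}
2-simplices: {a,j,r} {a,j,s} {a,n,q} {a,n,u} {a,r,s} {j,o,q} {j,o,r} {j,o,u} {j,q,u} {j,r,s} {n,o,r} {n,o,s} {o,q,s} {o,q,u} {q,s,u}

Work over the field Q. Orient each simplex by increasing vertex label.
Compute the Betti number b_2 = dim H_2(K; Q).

b_2=2

n_0=8 n_1=26 n_2=15  [Q]
∂1: piv[aj,an,aq,ar,as,au,jo] rk=7  ker:jq,jr,js,ju,no,nq,nr,ns,nu,oq,or,os,ou,qr,qs,qu,rs,ru,su
∂2: piv[ajr,ajs,anq,anu,ars,joq,jor,jou,jqu,nor,nos,oqs,qsu] rk=13  ker:jrs,oqu
b_2=(15−13)−0=2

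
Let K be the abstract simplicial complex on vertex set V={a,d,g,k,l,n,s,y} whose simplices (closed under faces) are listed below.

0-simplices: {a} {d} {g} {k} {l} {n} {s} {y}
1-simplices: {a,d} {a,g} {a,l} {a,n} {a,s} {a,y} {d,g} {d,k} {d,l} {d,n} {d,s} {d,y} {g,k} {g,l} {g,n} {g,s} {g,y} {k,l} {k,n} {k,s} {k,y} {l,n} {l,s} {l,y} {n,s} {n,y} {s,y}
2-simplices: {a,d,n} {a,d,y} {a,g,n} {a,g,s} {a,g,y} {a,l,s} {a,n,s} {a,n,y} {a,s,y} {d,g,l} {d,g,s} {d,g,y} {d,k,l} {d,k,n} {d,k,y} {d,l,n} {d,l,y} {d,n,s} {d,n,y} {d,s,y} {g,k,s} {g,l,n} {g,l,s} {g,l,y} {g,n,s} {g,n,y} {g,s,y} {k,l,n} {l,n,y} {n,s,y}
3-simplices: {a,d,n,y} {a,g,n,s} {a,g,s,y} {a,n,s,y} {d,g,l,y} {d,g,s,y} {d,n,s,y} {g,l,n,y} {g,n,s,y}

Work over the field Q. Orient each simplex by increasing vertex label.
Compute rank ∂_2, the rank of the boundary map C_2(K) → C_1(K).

rank∂_2=19

n_0=8 n_1=27 n_2=30 n_3=9  [Q]
∂1: piv[ad,ag,al,an,as,ay,dk] rk=7  ker:dg,dl,dn,ds,dy,gk,gl,gn,gs,gy,kl,kn,ks,ky,ln,ls,ly,ns,ny,sy
∂2: piv[adn,ady,agn,ags,agy,als,ans,any,asy,dgl,dgs,dgy,dkl,dkn,dky,dln,dly,gks,gls] rk=19  ker:dns,dny,dsy,gln,gly,gns,gny,gsy,kln,lny,nsy
∂3: piv[adny,agns,agsy,ansy,dgly,dgsy,dnsy,glny,gnsy] rk=9
rk∂_2=19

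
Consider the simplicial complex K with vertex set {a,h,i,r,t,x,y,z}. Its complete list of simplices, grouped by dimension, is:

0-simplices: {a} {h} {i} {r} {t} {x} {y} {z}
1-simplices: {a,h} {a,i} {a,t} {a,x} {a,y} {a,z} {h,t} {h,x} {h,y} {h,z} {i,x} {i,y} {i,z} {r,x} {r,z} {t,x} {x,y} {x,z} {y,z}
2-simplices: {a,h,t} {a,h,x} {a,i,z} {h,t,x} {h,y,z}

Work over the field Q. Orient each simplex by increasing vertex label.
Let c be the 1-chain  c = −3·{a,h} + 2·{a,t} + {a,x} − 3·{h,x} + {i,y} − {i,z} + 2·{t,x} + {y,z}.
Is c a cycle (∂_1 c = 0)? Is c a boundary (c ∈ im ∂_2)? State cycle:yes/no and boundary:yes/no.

cycle:yes boundary:no

n_0=8 n_1=19 n_2=5  [Q]
∂1: piv[ah,ai,at,ax,ay,az,rx] rk=7  ker:ht,hx,hy,hz,ix,iy,iz,rz,tx,xy,xz,yz
∂2: piv[aht,ahx,aiz,htx,hyz] rk=5
∂1c = 0
c vs im∂2: residual ≠ 0 ⇒ not boundary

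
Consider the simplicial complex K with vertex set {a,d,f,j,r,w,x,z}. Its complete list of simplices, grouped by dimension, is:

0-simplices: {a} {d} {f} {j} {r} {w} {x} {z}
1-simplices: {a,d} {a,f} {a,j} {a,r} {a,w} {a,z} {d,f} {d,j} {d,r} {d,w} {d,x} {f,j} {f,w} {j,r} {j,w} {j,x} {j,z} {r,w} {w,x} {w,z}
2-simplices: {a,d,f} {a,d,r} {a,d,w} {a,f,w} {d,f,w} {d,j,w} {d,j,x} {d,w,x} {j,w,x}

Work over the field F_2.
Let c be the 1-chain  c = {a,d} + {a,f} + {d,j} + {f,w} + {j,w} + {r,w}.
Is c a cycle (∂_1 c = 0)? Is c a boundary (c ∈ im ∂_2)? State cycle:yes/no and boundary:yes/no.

n_0=8 n_1=20 n_2=9  [Z2]
∂1: piv[ad,af,aj,ar,aw,az,dx] rk=7  ker:df,dj,dr,dw,fj,fw,jr,jw,jx,jz,rw,wx,wz
∂2: piv[adf,adr,adw,afw,djw,djx,dwx] rk=7  ker:dfw,jwx
∂1c = {r} + {w}

cycle:no boundary:no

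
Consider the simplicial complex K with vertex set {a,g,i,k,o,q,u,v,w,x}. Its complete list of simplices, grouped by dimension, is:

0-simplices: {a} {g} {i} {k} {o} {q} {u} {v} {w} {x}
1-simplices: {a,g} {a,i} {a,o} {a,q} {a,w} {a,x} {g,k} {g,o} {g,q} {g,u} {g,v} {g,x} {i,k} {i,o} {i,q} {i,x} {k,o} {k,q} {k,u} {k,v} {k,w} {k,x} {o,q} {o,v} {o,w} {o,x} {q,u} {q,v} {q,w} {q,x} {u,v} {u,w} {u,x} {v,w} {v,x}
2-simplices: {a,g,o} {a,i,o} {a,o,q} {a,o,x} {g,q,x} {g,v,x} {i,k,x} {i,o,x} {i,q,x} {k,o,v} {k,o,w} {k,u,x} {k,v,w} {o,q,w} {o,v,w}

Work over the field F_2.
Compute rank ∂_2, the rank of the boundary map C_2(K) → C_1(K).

rank∂_2=14

n_0=10 n_1=35 n_2=15  [Z2]
∂1: piv[ag,ai,ao,aq,aw,ax,gk,gu,gv] rk=9  ker:go,gq,gx,ik,io,iq,ix,ko,kq,ku,kv,kw,kx,oq,ov,ow,ox,qu,qv,qw,qx,uv,uw,ux,vw,vx
∂2: piv[ago,aio,aoq,aox,gqx,gvx,ikx,iox,iqx,kov,kow,kux,kvw,oqw] rk=14  ker:ovw
rk∂_2=14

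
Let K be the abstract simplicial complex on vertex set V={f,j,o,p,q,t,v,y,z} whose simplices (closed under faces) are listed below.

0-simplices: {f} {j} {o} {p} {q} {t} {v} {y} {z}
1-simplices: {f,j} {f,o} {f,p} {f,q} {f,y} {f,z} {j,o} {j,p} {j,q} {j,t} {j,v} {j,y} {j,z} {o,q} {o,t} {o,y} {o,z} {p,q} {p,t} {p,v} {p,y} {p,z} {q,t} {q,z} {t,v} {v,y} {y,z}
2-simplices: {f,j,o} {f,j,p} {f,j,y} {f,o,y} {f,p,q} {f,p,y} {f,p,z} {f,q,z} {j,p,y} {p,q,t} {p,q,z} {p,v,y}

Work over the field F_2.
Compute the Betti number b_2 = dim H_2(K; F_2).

b_2=2

n_0=9 n_1=27 n_2=12  [Z2]
∂1: piv[fj,fo,fp,fq,fy,fz,jt,jv] rk=8  ker:jo,jp,jq,jy,jz,oq,ot,oy,oz,pq,pt,pv,py,pz,qt,qz,tv,vy,yz
∂2: piv[fjo,fjp,fjy,foy,fpq,fpy,fpz,fqz,pqt,pvy] rk=10  ker:jpy,pqz
b_2=(12−10)−0=2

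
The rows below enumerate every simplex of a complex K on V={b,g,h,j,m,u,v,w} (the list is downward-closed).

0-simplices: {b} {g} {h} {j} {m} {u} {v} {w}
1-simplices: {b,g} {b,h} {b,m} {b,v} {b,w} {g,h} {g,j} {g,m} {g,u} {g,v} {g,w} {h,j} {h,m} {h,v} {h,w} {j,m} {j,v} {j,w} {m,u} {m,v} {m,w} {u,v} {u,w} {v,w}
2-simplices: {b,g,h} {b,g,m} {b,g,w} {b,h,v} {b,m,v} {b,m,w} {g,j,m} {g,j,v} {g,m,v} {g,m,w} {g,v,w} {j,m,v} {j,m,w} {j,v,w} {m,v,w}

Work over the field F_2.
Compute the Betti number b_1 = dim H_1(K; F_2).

n_0=8 n_1=24 n_2=15  [Z2]
∂1: piv[bg,bh,bm,bv,bw,gj,gu] rk=7  ker:gh,gm,gv,gw,hj,hm,hv,hw,jm,jv,jw,mu,mv,mw,uv,uw,vw
∂2: piv[bgh,bgm,bgw,bhv,bmv,bmw,gjm,gjv,gmv,gvw,jmw] rk=11  ker:gmw,jmv,jvw,mvw
b_1=(24−7)−11=6

b_1=6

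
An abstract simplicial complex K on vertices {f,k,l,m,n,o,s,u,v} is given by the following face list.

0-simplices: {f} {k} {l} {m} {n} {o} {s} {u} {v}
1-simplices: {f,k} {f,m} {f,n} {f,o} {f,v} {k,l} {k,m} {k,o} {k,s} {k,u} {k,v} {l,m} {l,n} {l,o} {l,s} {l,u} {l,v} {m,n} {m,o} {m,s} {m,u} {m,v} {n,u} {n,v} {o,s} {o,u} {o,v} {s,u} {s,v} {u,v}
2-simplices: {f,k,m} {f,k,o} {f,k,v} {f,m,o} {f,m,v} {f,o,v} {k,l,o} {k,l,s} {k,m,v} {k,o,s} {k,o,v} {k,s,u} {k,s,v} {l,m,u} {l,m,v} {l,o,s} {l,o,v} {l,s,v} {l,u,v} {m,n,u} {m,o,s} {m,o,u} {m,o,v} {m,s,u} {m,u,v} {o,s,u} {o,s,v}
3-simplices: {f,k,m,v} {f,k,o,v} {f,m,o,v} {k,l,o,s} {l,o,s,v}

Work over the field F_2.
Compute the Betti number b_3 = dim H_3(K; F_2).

n_0=9 n_1=30 n_2=27 n_3=5  [Z2]
∂1: piv[fk,fm,fn,fo,fv,kl,ks,ku] rk=8  ker:km,ko,kv,lm,ln,lo,ls,lu,lv,mn,mo,ms,mu,mv,nu,nv,os,ou,ov,su,sv,uv
∂2: piv[fkm,fko,fkv,fmo,fmv,fov,klo,kls,kos,ksu,ksv,lmu,lmv,lov,luv,mnu,mos,mou,msu] rk=19  ker:kmv,kov,los,lsv,mov,muv,osu,osv
∂3: piv[fkmv,fkov,fmov,klos,losv] rk=5
b_3=(5−5)−0=0

b_3=0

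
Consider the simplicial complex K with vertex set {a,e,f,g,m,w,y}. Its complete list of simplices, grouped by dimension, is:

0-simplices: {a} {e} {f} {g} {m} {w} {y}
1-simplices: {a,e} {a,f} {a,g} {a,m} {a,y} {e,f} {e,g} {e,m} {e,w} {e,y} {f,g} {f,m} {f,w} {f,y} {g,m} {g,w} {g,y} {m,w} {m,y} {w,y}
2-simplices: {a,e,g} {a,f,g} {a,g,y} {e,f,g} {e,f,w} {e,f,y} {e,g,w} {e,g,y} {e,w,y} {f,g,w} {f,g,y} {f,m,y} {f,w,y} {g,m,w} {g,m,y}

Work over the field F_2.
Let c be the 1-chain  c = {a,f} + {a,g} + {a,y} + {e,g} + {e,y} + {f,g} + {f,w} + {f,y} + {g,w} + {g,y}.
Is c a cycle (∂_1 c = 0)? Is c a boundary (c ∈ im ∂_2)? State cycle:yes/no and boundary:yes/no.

n_0=7 n_1=20 n_2=15  [Z2]
∂1: piv[ae,af,ag,am,ay,ew] rk=6  ker:ef,eg,em,ey,fg,fm,fw,fy,gm,gw,gy,mw,my,wy
∂2: piv[aeg,afg,agy,efg,efw,efy,egw,egy,ewy,fmy,gmw,gmy] rk=12  ker:fgw,fgy,fwy
∂1c = {a} + {g}

cycle:no boundary:no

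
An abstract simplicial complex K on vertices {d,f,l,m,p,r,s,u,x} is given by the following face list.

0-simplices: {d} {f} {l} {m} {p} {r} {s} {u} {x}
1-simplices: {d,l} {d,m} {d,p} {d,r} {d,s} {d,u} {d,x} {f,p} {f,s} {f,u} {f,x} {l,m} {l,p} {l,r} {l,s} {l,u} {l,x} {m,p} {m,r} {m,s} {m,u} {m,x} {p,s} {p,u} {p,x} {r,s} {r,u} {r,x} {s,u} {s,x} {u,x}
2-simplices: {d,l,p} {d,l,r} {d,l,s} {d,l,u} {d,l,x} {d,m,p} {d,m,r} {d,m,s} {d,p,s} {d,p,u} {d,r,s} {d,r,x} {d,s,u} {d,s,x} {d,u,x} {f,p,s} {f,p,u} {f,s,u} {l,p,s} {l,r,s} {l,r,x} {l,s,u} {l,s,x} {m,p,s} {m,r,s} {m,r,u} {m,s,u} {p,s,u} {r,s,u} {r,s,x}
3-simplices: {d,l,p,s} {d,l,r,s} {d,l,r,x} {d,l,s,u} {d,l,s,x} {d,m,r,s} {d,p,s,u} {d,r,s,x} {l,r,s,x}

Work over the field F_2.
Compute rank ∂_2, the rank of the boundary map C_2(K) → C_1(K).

rank∂_2=19

n_0=9 n_1=31 n_2=30 n_3=9  [Z2]
∂1: piv[dl,dm,dp,dr,ds,du,dx,fp] rk=8  ker:fs,fu,fx,lm,lp,lr,ls,lu,lx,mp,mr,ms,mu,mx,ps,pu,px,rs,ru,rx,su,sx,ux
∂2: piv[dlp,dlr,dls,dlu,dlx,dmp,dmr,dms,dps,dpu,drs,drx,dsu,dsx,dux,fps,fpu,mru,msu] rk=19  ker:fsu,lps,lrs,lrx,lsu,lsx,mps,mrs,psu,rsu,rsx
∂3: piv[dlps,dlrs,dlrx,dlsu,dlsx,dmrs,dpsu,drsx] rk=8  ker:lrsx
rk∂_2=19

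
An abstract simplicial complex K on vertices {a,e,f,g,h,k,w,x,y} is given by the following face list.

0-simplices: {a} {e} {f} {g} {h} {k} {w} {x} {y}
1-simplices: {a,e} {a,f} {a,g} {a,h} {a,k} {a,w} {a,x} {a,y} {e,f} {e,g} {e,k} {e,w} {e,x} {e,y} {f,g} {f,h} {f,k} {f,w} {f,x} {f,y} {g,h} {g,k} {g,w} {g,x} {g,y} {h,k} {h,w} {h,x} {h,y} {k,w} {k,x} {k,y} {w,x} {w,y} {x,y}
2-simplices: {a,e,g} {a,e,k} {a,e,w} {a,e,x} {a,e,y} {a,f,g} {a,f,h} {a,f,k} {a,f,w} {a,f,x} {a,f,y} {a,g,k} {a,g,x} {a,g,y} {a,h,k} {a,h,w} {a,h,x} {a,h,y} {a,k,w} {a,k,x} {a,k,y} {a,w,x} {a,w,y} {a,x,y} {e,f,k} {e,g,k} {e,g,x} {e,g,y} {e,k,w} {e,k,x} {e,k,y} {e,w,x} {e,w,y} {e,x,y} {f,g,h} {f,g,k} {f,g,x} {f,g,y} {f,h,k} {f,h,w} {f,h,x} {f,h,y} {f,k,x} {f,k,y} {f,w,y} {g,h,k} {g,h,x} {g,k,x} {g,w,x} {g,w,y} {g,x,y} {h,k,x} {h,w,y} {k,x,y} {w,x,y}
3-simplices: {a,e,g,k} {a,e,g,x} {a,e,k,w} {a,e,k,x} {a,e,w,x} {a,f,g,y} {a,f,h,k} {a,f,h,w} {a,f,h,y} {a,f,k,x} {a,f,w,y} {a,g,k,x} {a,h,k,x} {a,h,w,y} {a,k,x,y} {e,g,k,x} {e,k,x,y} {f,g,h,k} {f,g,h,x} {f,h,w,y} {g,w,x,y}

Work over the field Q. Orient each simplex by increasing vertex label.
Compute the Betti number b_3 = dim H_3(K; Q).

n_0=9 n_1=35 n_2=55 n_3=21  [Q]
∂1: piv[ae,af,ag,ah,ak,aw,ax,ay] rk=8  ker:ef,eg,ek,ew,ex,ey,fg,fh,fk,fw,fx,fy,gh,gk,gw,gx,gy,hk,hw,hx,hy,kw,kx,ky,wx,wy,xy
∂2: piv[aeg,aek,aew,aex,aey,afg,afh,afk,afw,afx,afy,agk,agx,agy,ahk,ahw,ahx,ahy,akw,akx,aky,awx,awy,axy,efk,fgh,gwx] rk=27  ker:egk,egx,egy,ekw,ekx,eky,ewx,ewy,exy,fgk,fgx,fgy,fhk,fhw,fhx,fhy,fkx,fky,fwy,ghk,ghx,gkx,gwy,gxy,hkx,hwy,kxy,wxy
∂3: piv[aegk,aegx,aekw,aekx,aewx,afgy,afhk,afhw,afhy,afkx,afwy,agkx,ahkx,ahwy,akxy,ekxy,fghk,fghx,gwxy] rk=19  ker:egkx,fhwy
b_3=(21−19)−0=2

b_3=2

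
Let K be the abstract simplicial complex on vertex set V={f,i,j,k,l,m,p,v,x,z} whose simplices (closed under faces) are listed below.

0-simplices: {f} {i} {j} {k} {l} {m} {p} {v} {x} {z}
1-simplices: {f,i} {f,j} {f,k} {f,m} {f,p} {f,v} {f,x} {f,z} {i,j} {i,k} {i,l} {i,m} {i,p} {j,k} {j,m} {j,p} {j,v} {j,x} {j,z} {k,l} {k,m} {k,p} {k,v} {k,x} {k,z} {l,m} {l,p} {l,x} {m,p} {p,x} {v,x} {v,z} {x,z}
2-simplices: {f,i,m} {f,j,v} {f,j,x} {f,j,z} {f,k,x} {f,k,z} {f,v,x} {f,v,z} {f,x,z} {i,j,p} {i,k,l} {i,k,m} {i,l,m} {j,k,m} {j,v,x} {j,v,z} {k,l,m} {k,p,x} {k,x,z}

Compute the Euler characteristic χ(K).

n_0=10 n_1=33 n_2=19
χ=+10−33+19=-4

χ(K)=-4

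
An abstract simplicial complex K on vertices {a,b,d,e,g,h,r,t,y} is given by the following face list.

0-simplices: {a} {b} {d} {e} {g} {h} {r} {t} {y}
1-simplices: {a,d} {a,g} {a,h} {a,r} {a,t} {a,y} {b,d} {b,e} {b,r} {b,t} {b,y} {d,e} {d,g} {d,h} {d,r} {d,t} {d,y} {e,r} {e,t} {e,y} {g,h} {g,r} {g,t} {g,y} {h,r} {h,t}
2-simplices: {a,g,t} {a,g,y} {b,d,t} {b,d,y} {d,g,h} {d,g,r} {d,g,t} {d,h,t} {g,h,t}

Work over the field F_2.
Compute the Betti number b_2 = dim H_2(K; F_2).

n_0=9 n_1=26 n_2=9  [Z2]
∂1: piv[ad,ag,ah,ar,at,ay,bd,be] rk=8  ker:br,bt,by,de,dg,dh,dr,dt,dy,er,et,ey,gh,gr,gt,gy,hr,ht
∂2: piv[agt,agy,bdt,bdy,dgh,dgr,dgt,dht] rk=8  ker:ght
b_2=(9−8)−0=1

b_2=1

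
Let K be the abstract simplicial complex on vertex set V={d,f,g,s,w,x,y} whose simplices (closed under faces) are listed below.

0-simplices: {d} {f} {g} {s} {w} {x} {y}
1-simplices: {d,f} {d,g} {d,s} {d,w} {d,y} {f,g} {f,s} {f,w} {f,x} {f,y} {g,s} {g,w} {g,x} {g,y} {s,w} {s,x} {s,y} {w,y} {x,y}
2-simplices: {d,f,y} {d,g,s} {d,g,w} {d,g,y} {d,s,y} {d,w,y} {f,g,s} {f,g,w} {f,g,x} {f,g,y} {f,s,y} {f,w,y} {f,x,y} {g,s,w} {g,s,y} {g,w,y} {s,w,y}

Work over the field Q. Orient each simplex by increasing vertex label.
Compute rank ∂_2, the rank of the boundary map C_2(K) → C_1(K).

n_0=7 n_1=19 n_2=17  [Q]
∂1: piv[df,dg,ds,dw,dy,fx] rk=6  ker:fg,fs,fw,fy,gs,gw,gx,gy,sw,sx,sy,wy,xy
∂2: piv[dfy,dgs,dgw,dgy,dsy,dwy,fgs,fgw,fgx,fgy,fxy,gsw] rk=12  ker:fsy,fwy,gsy,gwy,swy
rk∂_2=12

rank∂_2=12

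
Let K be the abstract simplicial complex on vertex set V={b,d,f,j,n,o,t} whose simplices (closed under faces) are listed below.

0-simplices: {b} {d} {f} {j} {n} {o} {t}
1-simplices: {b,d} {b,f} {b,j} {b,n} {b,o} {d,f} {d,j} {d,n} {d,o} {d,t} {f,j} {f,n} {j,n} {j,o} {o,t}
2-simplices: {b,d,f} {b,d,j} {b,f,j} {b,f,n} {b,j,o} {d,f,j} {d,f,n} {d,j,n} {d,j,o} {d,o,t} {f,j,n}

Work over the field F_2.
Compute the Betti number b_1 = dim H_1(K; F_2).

n_0=7 n_1=15 n_2=11  [Z2]
∂1: piv[bd,bf,bj,bn,bo,dt] rk=6  ker:df,dj,dn,do,fj,fn,jn,jo,ot
∂2: piv[bdf,bdj,bfj,bfn,bjo,dfn,djn,djo,dot] rk=9  ker:dfj,fjn
b_1=(15−6)−9=0

b_1=0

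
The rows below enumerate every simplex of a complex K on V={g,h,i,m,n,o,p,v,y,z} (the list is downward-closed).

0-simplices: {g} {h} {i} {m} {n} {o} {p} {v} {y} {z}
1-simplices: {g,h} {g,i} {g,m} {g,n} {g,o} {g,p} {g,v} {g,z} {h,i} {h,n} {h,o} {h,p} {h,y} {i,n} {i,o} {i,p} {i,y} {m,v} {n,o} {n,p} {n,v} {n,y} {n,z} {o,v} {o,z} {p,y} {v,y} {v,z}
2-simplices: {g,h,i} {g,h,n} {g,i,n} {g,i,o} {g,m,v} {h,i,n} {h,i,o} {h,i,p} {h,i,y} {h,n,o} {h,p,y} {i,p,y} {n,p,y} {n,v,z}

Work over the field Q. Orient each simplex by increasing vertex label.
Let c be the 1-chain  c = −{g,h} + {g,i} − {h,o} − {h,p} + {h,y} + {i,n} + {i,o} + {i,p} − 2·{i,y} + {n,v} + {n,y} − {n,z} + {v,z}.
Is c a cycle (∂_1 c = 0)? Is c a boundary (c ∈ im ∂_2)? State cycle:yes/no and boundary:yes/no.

cycle:yes boundary:no

n_0=10 n_1=28 n_2=14  [Q]
∂1: piv[gh,gi,gm,gn,go,gp,gv,gz,hy] rk=9  ker:hi,hn,ho,hp,in,io,ip,iy,mv,no,np,nv,ny,nz,ov,oz,py,vy,vz
∂2: piv[ghi,ghn,gin,gio,gmv,hio,hip,hiy,hno,hpy,npy,nvz] rk=12  ker:hin,ipy
∂1c = 0
c vs im∂2: residual ≠ 0 ⇒ not boundary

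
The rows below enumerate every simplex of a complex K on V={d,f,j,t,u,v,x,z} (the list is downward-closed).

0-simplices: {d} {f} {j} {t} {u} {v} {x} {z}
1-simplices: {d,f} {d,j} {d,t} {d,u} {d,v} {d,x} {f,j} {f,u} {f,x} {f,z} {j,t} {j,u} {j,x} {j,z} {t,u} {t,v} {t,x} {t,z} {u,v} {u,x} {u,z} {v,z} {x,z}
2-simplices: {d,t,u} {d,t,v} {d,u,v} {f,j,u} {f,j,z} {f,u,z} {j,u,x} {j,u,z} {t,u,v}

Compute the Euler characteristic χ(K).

n_0=8 n_1=23 n_2=9
χ=+8−23+9=-6

χ(K)=-6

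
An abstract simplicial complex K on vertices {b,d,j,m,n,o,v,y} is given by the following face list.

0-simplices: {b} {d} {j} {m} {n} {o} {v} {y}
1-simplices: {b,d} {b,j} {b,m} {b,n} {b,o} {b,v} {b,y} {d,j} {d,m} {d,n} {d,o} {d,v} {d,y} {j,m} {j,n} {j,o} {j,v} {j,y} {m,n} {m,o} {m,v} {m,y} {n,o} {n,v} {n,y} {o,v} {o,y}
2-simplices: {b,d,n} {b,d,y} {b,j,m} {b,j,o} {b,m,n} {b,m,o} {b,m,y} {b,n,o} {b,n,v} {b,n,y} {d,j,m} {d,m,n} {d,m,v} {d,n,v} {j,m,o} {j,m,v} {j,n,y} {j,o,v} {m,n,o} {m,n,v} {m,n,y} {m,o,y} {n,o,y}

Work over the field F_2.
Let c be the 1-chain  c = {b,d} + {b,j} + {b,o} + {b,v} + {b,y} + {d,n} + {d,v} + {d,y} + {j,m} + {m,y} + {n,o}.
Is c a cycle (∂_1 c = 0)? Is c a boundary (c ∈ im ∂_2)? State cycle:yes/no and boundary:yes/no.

n_0=8 n_1=27 n_2=23  [Z2]
∂1: piv[bd,bj,bm,bn,bo,bv,by] rk=7  ker:dj,dm,dn,do,dv,dy,jm,jn,jo,jv,jy,mn,mo,mv,my,no,nv,ny,ov,oy
∂2: piv[bdn,bdy,bjm,bjo,bmn,bmo,bmy,bno,bnv,bny,djm,dmn,dmv,dnv,jmv,jny,jov,moy] rk=18  ker:jmo,mno,mnv,mny,noy
∂1c = {b} + {y}

cycle:no boundary:no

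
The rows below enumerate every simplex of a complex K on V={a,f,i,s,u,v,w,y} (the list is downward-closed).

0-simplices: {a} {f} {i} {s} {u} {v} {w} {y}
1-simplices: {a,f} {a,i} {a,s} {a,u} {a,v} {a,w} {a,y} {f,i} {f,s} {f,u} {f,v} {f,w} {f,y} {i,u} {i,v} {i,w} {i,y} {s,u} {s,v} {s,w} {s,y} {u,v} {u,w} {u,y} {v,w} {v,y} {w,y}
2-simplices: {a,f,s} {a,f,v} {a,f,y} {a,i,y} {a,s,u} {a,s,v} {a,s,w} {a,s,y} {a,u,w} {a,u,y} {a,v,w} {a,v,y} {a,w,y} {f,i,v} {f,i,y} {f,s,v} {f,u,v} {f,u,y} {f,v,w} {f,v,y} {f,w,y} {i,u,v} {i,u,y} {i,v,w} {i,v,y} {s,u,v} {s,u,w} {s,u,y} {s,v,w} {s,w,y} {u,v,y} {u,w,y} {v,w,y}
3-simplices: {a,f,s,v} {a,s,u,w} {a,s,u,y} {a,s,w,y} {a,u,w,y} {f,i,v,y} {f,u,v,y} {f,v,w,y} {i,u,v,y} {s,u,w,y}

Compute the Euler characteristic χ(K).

n_0=8 n_1=27 n_2=33 n_3=10
χ=+8−27+33−10=4

χ(K)=4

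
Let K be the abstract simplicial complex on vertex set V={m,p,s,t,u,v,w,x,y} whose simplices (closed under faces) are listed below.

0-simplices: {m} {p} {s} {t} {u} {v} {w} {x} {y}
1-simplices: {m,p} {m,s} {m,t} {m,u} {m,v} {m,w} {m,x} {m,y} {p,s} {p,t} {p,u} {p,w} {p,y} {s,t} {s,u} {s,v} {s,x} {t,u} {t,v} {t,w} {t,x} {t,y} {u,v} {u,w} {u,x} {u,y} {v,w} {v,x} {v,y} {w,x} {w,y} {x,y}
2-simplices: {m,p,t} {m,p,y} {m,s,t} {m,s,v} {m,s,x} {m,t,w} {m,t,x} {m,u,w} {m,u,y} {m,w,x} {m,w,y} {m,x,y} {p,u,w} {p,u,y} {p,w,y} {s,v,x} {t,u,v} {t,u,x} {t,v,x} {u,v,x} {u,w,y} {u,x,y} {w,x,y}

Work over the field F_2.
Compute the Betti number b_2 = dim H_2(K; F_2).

n_0=9 n_1=32 n_2=23  [Z2]
∂1: piv[mp,ms,mt,mu,mv,mw,mx,my] rk=8  ker:ps,pt,pu,pw,py,st,su,sv,sx,tu,tv,tw,tx,ty,uv,uw,ux,uy,vw,vx,vy,wx,wy,xy
∂2: piv[mpt,mpy,mst,msv,msx,mtw,mtx,muw,muy,mwx,mwy,mxy,puw,puy,svx,tuv,tux,tvx,uxy] rk=19  ker:pwy,uvx,uwy,wxy
b_2=(23−19)−0=4

b_2=4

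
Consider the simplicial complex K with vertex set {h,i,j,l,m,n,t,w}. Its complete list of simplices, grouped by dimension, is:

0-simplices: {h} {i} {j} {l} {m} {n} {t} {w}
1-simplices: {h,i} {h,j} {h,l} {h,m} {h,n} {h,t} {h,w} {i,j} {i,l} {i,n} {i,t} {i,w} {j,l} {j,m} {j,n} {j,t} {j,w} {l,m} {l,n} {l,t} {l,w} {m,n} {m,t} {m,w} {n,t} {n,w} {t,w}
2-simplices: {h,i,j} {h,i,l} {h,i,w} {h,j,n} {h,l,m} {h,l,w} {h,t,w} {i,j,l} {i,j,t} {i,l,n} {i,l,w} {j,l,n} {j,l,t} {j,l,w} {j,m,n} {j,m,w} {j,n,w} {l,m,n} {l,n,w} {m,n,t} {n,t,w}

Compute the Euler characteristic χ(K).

χ(K)=2

n_0=8 n_1=27 n_2=21
χ=+8−27+21=2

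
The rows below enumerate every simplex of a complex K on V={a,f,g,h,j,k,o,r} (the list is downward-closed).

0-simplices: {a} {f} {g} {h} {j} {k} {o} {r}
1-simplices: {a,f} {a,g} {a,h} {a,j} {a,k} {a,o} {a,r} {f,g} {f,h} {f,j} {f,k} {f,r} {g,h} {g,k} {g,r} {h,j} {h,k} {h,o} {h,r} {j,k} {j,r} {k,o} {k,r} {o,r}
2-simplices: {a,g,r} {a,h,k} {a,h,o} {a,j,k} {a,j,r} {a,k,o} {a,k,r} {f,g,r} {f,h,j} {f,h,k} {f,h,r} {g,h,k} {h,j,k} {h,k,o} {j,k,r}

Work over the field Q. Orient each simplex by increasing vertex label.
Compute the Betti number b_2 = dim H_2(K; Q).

n_0=8 n_1=24 n_2=15  [Q]
∂1: piv[af,ag,ah,aj,ak,ao,ar] rk=7  ker:fg,fh,fj,fk,fr,gh,gk,gr,hj,hk,ho,hr,jk,jr,ko,kr,or
∂2: piv[agr,ahk,aho,ajk,ajr,ako,akr,fgr,fhj,fhk,fhr,ghk,hjk] rk=13  ker:hko,jkr
b_2=(15−13)−0=2

b_2=2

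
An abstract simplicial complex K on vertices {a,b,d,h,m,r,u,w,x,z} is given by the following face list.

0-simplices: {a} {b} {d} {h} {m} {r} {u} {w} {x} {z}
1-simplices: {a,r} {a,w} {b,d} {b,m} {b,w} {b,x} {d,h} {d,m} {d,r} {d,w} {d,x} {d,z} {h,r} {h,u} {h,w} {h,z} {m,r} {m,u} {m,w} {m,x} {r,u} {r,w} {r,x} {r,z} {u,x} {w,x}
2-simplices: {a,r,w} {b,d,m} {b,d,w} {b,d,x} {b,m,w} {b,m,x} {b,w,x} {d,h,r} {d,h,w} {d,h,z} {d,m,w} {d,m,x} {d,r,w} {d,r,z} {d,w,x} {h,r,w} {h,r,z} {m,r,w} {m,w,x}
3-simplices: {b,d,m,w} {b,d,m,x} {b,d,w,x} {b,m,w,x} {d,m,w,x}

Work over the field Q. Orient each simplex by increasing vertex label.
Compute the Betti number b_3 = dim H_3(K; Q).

b_3=1

n_0=10 n_1=26 n_2=19 n_3=5  [Q]
∂1: piv[ar,aw,bd,bm,bw,bx,dh,dz,hu] rk=9  ker:dm,dr,dw,dx,hr,hw,hz,mr,mu,mw,mx,ru,rw,rx,rz,ux,wx
∂2: piv[arw,bdm,bdw,bdx,bmw,bmx,bwx,dhr,dhw,dhz,drw,drz,mrw] rk=13  ker:dmw,dmx,dwx,hrw,hrz,mwx
∂3: piv[bdmw,bdmx,bdwx,bmwx] rk=4  ker:dmwx
b_3=(5−4)−0=1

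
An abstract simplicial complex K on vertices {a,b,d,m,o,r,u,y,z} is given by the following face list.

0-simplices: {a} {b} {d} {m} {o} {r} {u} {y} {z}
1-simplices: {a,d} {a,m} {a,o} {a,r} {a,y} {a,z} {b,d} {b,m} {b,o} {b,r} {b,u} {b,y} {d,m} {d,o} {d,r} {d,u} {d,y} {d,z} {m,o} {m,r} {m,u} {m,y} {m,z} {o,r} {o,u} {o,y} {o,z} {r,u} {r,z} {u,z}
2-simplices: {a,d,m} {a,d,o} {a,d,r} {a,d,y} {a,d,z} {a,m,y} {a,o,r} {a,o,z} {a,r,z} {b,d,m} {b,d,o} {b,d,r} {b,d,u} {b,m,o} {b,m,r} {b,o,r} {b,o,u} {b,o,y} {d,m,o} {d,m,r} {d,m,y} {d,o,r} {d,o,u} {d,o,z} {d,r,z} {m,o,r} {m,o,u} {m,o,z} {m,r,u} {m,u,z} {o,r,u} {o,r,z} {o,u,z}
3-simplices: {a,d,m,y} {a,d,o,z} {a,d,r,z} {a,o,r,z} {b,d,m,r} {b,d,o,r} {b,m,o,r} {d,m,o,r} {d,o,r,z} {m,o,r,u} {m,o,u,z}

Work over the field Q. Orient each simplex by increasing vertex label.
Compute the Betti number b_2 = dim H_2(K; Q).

b_2=1

n_0=9 n_1=30 n_2=33 n_3=11  [Q]
∂1: piv[ad,am,ao,ar,ay,az,bd,bu] rk=8  ker:bm,bo,br,by,dm,do,dr,du,dy,dz,mo,mr,mu,my,mz,or,ou,oy,oz,ru,rz,uz
∂2: piv[adm,ado,adr,ady,adz,amy,aor,aoz,arz,bdm,bdo,bdr,bdu,bmo,bmr,bou,boy,mou,moz,mru,muz] rk=21  ker:bor,dmo,dmr,dmy,dor,dou,doz,drz,mor,oru,orz,ouz
∂3: piv[admy,adoz,adrz,aorz,bdmr,bdor,bmor,dmor,dorz,moru,mouz] rk=11
b_2=(33−21)−11=1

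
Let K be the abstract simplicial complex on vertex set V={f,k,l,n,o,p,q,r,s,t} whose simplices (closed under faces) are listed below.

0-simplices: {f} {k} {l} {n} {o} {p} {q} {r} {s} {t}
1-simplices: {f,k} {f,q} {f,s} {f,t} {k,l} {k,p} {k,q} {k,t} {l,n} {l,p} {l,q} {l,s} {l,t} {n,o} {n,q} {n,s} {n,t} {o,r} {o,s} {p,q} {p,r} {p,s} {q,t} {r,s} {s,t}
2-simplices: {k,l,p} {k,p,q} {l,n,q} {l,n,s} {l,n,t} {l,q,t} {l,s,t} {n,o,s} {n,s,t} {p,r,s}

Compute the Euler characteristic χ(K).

n_0=10 n_1=25 n_2=10
χ=+10−25+10=-5

χ(K)=-5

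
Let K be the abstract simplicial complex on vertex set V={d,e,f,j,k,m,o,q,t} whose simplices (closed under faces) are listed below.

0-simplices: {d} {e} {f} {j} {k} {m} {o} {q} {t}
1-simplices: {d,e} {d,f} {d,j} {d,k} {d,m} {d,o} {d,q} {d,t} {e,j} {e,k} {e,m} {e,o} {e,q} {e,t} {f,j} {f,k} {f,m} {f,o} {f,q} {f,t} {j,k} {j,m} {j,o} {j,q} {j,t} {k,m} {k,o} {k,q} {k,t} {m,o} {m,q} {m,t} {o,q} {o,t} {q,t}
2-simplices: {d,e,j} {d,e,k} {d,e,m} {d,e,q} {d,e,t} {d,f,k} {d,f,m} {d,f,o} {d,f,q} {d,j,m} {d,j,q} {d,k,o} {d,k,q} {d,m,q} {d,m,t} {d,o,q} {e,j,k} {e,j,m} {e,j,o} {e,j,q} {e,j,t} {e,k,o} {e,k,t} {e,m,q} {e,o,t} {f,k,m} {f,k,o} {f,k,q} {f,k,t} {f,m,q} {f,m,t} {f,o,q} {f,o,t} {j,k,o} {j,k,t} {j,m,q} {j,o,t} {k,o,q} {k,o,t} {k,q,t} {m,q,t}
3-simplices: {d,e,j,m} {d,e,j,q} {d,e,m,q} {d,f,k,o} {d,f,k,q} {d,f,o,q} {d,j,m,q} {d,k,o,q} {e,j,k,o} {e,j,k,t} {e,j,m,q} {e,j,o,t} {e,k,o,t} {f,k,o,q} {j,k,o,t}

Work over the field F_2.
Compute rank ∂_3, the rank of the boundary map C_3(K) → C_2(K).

rank∂_3=12

n_0=9 n_1=35 n_2=41 n_3=15  [Z2]
∂1: piv[de,df,dj,dk,dm,do,dq,dt] rk=8  ker:ej,ek,em,eo,eq,et,fj,fk,fm,fo,fq,ft,jk,jm,jo,jq,jt,km,ko,kq,kt,mo,mq,mt,oq,ot,qt
∂2: piv[dej,dek,dem,deq,det,dfk,dfm,dfo,dfq,djm,djq,dko,dkq,dmq,dmt,doq,ejk,ejo,ejt,eko,ekt,eot,fkm,fkt,kqt] rk=25  ker:ejm,ejq,emq,fko,fkq,fmq,fmt,foq,fot,jko,jkt,jmq,jot,koq,kot,mqt
∂3: piv[dejm,dejq,demq,dfko,dfkq,dfoq,djmq,dkoq,ejko,ejkt,ejot,ekot] rk=12  ker:ejmq,fkoq,jkot
rk∂_3=12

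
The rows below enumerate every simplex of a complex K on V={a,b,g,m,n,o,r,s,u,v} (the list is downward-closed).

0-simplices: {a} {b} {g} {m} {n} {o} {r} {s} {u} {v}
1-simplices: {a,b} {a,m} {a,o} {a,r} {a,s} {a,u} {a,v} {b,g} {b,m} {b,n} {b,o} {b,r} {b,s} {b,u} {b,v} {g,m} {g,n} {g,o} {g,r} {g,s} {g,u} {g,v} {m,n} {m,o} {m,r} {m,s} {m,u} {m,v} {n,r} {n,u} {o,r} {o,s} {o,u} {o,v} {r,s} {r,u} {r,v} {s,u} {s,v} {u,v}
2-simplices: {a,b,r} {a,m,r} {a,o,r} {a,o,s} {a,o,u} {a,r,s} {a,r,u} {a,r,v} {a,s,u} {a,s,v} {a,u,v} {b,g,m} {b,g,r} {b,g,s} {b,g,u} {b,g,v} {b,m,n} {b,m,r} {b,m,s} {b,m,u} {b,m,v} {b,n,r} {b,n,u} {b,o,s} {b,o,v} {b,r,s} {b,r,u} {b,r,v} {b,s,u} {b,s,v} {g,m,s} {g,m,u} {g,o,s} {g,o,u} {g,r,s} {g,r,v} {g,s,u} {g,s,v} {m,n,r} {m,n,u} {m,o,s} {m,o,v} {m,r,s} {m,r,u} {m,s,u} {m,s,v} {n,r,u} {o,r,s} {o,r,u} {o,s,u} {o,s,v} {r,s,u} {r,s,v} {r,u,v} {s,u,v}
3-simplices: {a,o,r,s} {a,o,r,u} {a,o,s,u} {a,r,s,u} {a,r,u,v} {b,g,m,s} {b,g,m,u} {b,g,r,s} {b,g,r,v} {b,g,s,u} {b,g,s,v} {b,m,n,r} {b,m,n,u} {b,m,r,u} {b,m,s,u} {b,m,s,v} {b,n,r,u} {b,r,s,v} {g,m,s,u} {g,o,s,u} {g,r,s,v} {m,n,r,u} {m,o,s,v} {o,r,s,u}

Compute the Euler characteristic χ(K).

n_0=10 n_1=40 n_2=55 n_3=24
χ=+10−40+55−24=1

χ(K)=1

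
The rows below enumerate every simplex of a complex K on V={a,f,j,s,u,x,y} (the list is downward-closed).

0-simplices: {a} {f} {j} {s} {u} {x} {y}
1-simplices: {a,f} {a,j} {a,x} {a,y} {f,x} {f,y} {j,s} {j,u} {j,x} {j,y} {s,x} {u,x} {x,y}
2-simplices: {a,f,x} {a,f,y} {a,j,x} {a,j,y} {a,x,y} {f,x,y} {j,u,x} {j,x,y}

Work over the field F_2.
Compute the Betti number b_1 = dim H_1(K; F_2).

n_0=7 n_1=13 n_2=8  [Z2]
∂1: piv[af,aj,ax,ay,js,ju] rk=6  ker:fx,fy,jx,jy,sx,ux,xy
∂2: piv[afx,afy,ajx,ajy,axy,jux] rk=6  ker:fxy,jxy
b_1=(13−6)−6=1

b_1=1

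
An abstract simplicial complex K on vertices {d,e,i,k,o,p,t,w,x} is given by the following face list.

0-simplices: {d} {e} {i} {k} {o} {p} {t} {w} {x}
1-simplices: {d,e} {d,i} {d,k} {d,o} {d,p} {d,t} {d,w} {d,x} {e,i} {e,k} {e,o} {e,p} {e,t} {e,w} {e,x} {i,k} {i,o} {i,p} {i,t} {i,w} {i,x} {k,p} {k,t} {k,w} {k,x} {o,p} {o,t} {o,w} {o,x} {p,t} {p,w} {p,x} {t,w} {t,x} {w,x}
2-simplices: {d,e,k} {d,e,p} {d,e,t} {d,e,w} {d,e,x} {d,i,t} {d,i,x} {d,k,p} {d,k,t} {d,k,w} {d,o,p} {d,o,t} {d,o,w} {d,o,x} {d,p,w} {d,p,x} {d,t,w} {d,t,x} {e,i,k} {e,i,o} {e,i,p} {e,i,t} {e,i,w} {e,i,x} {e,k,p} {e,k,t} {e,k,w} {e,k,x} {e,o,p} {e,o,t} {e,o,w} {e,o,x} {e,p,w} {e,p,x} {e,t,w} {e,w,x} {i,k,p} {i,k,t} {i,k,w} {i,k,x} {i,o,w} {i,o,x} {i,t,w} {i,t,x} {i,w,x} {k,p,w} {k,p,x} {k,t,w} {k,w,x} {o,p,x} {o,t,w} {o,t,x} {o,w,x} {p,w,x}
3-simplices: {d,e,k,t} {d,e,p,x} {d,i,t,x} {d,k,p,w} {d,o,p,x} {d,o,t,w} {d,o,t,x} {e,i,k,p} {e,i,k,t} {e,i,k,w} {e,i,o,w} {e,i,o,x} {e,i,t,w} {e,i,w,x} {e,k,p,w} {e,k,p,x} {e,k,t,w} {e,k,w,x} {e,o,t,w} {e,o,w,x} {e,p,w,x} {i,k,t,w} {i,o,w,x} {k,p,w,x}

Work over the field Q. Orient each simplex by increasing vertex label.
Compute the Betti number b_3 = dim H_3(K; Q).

n_0=9 n_1=35 n_2=54 n_3=24  [Q]
∂1: piv[de,di,dk,do,dp,dt,dw,dx] rk=8  ker:ei,ek,eo,ep,et,ew,ex,ik,io,ip,it,iw,ix,kp,kt,kw,kx,op,ot,ow,ox,pt,pw,px,tw,tx,wx
∂2: piv[dek,dep,det,dew,dex,dit,dix,dkp,dkt,dkw,dop,dot,dow,dox,dpw,dpx,dtw,dtx,eik,eio,eip,eit,eiw,ekx,eop,ewx] rk=26  ker:eix,ekp,ekt,ekw,eot,eow,eox,epw,epx,etw,ikp,ikt,ikw,ikx,iow,iox,itw,itx,iwx,kpw,kpx,ktw,kwx,opx,otw,otx,owx,pwx
∂3: piv[dekt,depx,ditx,dkpw,dopx,dotw,dotx,eikp,eikt,eikw,eiow,eiox,eitw,eiwx,ekpw,ekpx,ektw,ekwx,eotw,eowx,epwx] rk=21  ker:iktw,iowx,kpwx
b_3=(24−21)−0=3

b_3=3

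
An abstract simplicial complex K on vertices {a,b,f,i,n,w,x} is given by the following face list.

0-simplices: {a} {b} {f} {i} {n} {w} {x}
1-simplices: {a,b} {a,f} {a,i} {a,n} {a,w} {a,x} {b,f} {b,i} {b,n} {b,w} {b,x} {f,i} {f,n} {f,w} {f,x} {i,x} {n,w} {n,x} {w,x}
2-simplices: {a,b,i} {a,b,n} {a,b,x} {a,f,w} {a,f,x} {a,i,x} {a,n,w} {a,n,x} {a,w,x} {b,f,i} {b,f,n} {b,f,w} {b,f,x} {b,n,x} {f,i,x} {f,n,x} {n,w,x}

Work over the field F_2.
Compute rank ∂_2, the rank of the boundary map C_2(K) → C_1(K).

rank∂_2=13

n_0=7 n_1=19 n_2=17  [Z2]
∂1: piv[ab,af,ai,an,aw,ax] rk=6  ker:bf,bi,bn,bw,bx,fi,fn,fw,fx,ix,nw,nx,wx
∂2: piv[abi,abn,abx,afw,afx,aix,anw,anx,awx,bfi,bfn,bfw,bfx] rk=13  ker:bnx,fix,fnx,nwx
rk∂_2=13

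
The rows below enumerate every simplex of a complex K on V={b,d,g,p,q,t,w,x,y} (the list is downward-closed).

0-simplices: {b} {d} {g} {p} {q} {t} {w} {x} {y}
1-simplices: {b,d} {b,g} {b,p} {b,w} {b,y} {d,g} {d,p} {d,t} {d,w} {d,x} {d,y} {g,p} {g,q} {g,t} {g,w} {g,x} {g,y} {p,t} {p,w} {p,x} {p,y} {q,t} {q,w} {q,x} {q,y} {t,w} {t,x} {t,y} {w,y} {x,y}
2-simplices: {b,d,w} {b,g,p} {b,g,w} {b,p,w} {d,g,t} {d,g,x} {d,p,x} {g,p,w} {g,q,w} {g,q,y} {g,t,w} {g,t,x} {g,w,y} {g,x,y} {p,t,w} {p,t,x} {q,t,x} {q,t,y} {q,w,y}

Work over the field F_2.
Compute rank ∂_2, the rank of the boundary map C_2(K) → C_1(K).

rank∂_2=17

n_0=9 n_1=30 n_2=19  [Z2]
∂1: piv[bd,bg,bp,bw,by,dt,dx,gq] rk=8  ker:dg,dp,dw,dy,gp,gt,gw,gx,gy,pt,pw,px,py,qt,qw,qx,qy,tw,tx,ty,wy,xy
∂2: piv[bdw,bgp,bgw,bpw,dgt,dgx,dpx,gqw,gqy,gtw,gtx,gwy,gxy,ptw,ptx,qtx,qty] rk=17  ker:gpw,qwy
rk∂_2=17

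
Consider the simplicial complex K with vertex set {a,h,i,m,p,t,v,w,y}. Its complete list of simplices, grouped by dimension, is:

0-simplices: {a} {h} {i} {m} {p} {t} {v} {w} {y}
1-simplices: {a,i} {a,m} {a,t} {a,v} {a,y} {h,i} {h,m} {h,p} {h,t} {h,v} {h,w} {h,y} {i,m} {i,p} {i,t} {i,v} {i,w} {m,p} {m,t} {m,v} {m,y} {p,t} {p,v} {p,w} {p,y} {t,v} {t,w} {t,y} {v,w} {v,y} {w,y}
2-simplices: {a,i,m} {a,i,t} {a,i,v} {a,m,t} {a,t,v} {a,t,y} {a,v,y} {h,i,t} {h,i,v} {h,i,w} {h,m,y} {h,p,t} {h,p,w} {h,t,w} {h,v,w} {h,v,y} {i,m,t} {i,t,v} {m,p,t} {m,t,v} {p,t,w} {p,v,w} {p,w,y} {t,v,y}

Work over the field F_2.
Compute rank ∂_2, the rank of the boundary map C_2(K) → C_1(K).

n_0=9 n_1=31 n_2=24  [Z2]
∂1: piv[ai,am,at,av,ay,hi,hp,hw] rk=8  ker:hm,ht,hv,hy,im,ip,it,iv,iw,mp,mt,mv,my,pt,pv,pw,py,tv,tw,ty,vw,vy,wy
∂2: piv[aim,ait,aiv,amt,atv,aty,avy,hit,hiv,hiw,hmy,hpt,hpw,htw,hvw,hvy,mpt,mtv,pvw,pwy] rk=20  ker:imt,itv,ptw,tvy
rk∂_2=20

rank∂_2=20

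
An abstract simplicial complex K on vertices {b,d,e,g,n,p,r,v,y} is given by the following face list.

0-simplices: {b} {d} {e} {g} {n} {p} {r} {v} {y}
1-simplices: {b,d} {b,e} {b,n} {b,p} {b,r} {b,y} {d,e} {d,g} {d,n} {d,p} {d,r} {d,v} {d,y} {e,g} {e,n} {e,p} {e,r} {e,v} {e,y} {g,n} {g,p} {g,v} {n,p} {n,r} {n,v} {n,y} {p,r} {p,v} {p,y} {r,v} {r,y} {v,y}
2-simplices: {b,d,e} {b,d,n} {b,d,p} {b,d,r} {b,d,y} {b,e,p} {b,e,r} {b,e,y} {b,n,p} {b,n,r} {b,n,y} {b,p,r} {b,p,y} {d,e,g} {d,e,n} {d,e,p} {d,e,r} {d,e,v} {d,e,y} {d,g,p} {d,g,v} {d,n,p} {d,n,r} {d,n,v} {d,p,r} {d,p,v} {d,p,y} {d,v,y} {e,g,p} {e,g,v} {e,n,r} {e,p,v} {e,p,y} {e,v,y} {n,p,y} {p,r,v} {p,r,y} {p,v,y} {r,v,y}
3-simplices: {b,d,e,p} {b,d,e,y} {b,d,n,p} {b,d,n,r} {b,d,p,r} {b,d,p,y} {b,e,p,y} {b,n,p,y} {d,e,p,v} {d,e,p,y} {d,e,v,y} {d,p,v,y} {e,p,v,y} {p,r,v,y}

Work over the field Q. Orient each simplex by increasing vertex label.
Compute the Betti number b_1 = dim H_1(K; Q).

b_1=1

n_0=9 n_1=32 n_2=39 n_3=14  [Q]
∂1: piv[bd,be,bn,bp,br,by,dg,dv] rk=8  ker:de,dn,dp,dr,dy,eg,en,ep,er,ev,ey,gn,gp,gv,np,nr,nv,ny,pr,pv,py,rv,ry,vy
∂2: piv[bde,bdn,bdp,bdr,bdy,bep,ber,bey,bnp,bnr,bny,bpr,bpy,deg,den,dev,dgp,dgv,dnv,dpv,dvy,prv,pry] rk=23  ker:dep,der,dey,dnp,dnr,dpr,dpy,egp,egv,enr,epv,epy,evy,npy,pvy,rvy
∂3: piv[bdep,bdey,bdnp,bdnr,bdpr,bdpy,bepy,bnpy,depv,devy,dpvy,prvy] rk=12  ker:depy,epvy
b_1=(32−8)−23=1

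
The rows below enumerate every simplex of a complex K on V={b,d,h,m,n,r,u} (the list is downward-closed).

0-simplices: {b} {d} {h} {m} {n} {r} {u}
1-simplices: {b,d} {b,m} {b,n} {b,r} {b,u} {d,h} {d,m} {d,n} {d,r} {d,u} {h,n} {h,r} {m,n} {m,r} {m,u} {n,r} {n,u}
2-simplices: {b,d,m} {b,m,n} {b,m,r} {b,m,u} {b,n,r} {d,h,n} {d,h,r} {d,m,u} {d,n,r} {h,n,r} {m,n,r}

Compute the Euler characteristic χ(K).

n_0=7 n_1=17 n_2=11
χ=+7−17+11=1

χ(K)=1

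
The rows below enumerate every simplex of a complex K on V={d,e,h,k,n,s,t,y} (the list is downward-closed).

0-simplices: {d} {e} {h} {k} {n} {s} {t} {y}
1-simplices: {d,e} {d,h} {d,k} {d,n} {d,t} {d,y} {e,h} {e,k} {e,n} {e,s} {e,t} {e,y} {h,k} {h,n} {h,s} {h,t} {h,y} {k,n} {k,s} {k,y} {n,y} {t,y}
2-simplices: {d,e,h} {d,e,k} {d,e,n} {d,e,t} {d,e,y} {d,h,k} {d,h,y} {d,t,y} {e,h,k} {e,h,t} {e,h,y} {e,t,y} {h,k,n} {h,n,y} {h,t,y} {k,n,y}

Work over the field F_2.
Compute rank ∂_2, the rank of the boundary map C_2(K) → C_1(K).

rank∂_2=12

n_0=8 n_1=22 n_2=16  [Z2]
∂1: piv[de,dh,dk,dn,dt,dy,es] rk=7  ker:eh,ek,en,et,ey,hk,hn,hs,ht,hy,kn,ks,ky,ny,ty
∂2: piv[deh,dek,den,det,dey,dhk,dhy,dty,eht,hkn,hny,kny] rk=12  ker:ehk,ehy,ety,hty
rk∂_2=12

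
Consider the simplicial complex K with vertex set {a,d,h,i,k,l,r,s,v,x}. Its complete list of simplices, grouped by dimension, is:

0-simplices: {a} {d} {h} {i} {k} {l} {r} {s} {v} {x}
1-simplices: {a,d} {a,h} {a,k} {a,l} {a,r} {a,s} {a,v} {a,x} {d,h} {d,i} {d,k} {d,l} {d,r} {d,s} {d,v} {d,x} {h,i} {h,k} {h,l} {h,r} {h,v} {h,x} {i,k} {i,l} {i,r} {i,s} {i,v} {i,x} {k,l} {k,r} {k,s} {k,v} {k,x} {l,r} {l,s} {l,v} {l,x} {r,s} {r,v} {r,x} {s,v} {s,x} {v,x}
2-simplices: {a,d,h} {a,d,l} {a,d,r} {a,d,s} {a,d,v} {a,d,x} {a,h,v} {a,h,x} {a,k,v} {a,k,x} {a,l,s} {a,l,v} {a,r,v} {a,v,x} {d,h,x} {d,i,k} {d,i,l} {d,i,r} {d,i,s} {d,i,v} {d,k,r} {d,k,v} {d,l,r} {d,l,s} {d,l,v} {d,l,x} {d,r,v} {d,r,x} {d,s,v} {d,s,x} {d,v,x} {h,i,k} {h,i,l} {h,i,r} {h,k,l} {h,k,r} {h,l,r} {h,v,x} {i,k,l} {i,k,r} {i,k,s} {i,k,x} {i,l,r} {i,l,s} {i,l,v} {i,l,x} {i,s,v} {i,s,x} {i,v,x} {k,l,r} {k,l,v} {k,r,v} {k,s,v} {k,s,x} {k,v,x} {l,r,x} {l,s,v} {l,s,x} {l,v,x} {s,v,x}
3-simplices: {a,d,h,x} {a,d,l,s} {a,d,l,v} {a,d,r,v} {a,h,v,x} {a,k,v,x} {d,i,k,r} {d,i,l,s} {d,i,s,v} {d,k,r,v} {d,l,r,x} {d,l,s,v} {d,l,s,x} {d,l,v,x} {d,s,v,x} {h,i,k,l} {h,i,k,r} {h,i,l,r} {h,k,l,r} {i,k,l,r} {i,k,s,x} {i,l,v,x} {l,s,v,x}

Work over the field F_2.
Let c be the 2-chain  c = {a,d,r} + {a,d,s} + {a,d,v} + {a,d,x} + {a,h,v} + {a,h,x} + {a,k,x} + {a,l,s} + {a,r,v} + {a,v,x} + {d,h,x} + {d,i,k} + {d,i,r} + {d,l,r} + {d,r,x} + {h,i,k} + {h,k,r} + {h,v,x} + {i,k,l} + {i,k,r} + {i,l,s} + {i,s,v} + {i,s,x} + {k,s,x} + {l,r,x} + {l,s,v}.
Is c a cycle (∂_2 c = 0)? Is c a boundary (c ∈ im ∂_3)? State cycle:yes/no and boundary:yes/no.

n_0=10 n_1=43 n_2=60 n_3=23  [Z2]
∂1: piv[ad,ah,ak,al,ar,as,av,ax,di] rk=9  ker:dh,dk,dl,dr,ds,dv,dx,hi,hk,hl,hr,hv,hx,ik,il,ir,is,iv,ix,kl,kr,ks,kv,kx,lr,ls,lv,lx,rs,rv,rx,sv,sx,vx
∂2: piv[adh,adl,adr,ads,adv,adx,ahv,ahx,akv,akx,als,alv,arv,avx,dik,dil,dir,dis,div,dkr,dkv,dlr,dlx,drx,dsv,dsx,hik,hil,hir,hkl,iks,ikx] rk=32  ker:dhx,dls,dlv,drv,dvx,hkr,hlr,hvx,ikl,ikr,ilr,ils,ilv,ilx,isv,isx,ivx,klr,klv,krv,ksv,ksx,kvx,lrx,lsv,lsx,lvx,svx
∂3: piv[adhx,adls,adlv,adrv,ahvx,akvx,dikr,dils,disv,dkrv,dlrx,dlsv,dlsx,dlvx,dsvx,hikl,hikr,hilr,hklr,iksx,ilvx] rk=21  ker:iklr,lsvx
∂2c = {a,k} + {a,l} + {d,h} + {d,k} + {d,l} + {d,s} + {d,v} + {d,x} + {h,i} + {h,r} + {h,x} + {i,s} + {i,v} + {i,x} + {k,l} + {k,s} + {l,s} + {l,v} + {l,x} + {r,v}

cycle:no boundary:no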